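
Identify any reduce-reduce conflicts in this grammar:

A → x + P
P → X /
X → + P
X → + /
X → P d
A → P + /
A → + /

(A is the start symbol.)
A reduce-reduce conflict occurs when an LR(0) state has two complete items [A → α .] and [B → β .] — both call for a reduction, and with no lookahead the parser cannot choose between them.

Augment with A' → A and build the canonical LR(0) collection (I0 = CLOSURE({[A' → . A]}), then GOTO on every symbol after a dot until no new states appear). It has 16 states:
  I0: { [A → . + /], [A → . P + /], [A → . x + P], [A' → . A], [P → . X /], [X → . + /], [X → . + P], [X → . P d] }  — shift
  I1: { [A → + . /], [P → . X /], [X → + . /], [X → + . P], [X → . + /], [X → . + P], [X → . P d] }  — shift
  I2: { [A' → A .] }  — accept
  I3: { [A → P . + /], [X → P . d] }  — shift
  I4: { [P → X . /] }  — shift
  I5: { [A → x . + P] }  — shift
  I6: { [A → x + . P], [P → . X /], [X → . + /], [X → . + P], [X → . P d] }  — shift
  I7: { [P → . X /], [X → + . /], [X → + . P], [X → . + /], [X → . + P], [X → . P d] }  — shift
  I8: { [A → x + P .], [X → P . d] }  — shift, reduce
  I9: { [X → P d .] }  — reduce
  I10: { [X → + / .] }  — reduce
  I11: { [X → + P .], [X → P . d] }  — shift, reduce
  I12: { [P → X / .] }  — reduce
  I13: { [A → P + . /] }  — shift
  I14: { [A → P + / .] }  — reduce
  I15: { [A → + / .], [X → + / .] }  — 2 reduces

I15 contains complete items [A → + / .], [X → + / .] — reduce-reduce conflict.

Answer: Yes — I15: [A → + / .] vs [X → + / .]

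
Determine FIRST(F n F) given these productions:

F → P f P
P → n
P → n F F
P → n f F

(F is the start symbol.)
{ 'n' }

FIRST sets of the non-terminals involved (from the grammar, by fixed-point iteration):
  FIRST(F) = { 'n' }

To compute FIRST(F n F), process the symbols left to right:
Symbol F is a non-terminal. Add FIRST(F) \ {ε} = { 'n' }
F is not nullable (ε ∉ FIRST(F)), so stop here.
FIRST(F n F) = { 'n' }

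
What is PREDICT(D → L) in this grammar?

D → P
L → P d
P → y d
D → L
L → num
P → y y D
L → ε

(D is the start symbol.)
{ $, 'd', 'num', 'y' }

PREDICT(D → L) = (FIRST(RHS) \ {ε}) ∪ (FOLLOW(D) if ε ∈ FIRST(RHS), i.e. RHS ⇒* ε)
FIRST(L) = { 'num', 'y', ε }
FIRST(L) = { 'num', 'y', ε }
ε ∈ FIRST(L) (the right-hand side is nullable), so add FOLLOW(D) = { $, 'd' }
PREDICT(D → L) = { $, 'd', 'num', 'y' }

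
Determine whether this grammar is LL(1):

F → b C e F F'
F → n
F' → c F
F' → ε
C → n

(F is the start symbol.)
No. Predict set conflict for F': { 'c' }

Relevant sets:
  FOLLOW(F') = { $, 'c' }

For F:
  PREDICT(F → b C e F F') = { 'b' }
  PREDICT(F → n) = { 'n' }
For F':
  PREDICT(F' → c F) = { 'c' }
  PREDICT(F' → ε) = { $, 'c' }
C has a single production, so nothing to check there.

Conflict found: Predict set conflict for F': { 'c' }
The grammar is NOT LL(1).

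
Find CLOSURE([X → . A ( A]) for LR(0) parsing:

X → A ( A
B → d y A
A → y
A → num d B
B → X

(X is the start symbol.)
{ [A → . num d B], [A → . y], [X → . A ( A] }

Start with: [X → . A ( A]
  [X → . A ( A] has the dot before A: add [A → . y], [A → . num d B]
No further items can be added.

CLOSURE = { [A → . num d B], [A → . y], [X → . A ( A] }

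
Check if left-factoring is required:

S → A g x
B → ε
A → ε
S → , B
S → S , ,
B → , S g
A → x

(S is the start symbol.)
Left-factoring is needed when two productions for the same non-terminal
share a common prefix on the right-hand side.

Productions for S:
  S → A g x
  S → , B
  S → S , ,
Productions for B:
  B → ε
  B → , S g
Productions for A:
  A → ε
  A → x

No common prefixes found.

Answer: No, left-factoring is not needed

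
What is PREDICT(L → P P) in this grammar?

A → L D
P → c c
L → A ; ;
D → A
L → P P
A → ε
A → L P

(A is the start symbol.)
{ 'c' }

PREDICT(L → P P) = (FIRST(RHS) \ {ε}) ∪ (FOLLOW(L) if ε ∈ FIRST(RHS), i.e. RHS ⇒* ε)
FIRST(P) = { 'c' }
FIRST(P P) = { 'c' }
ε ∉ FIRST(P P), so FOLLOW(L) is not added.
PREDICT(L → P P) = { 'c' }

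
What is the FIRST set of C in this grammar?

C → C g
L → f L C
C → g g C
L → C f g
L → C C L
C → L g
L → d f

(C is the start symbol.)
{ 'd', 'f', 'g' }

To compute FIRST(C), examine every production with C on the left-hand side, reading each right-hand side left to right until a non-nullable symbol is reached.

FIRST sets of the other non-terminals involved (by the same procedure, iterated to a fixed point):
  FIRST(L) = { 'd', 'f', 'g' }

From C → C g:
  - C is the symbol being defined: contributes nothing new
    C is not nullable, so stop
From C → g g C:
  - g is a terminal: add 'g' and stop
From C → L g:
  - L is a non-terminal: add FIRST(L) \ {ε} = { 'd', 'f', 'g' }
    L is not nullable, so stop

Collecting: FIRST(C) = { 'd', 'f', 'g' }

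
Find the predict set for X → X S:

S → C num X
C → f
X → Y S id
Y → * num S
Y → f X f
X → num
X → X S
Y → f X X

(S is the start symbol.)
PREDICT(X → X S) = (FIRST(RHS) \ {ε}) ∪ (FOLLOW(X) if ε ∈ FIRST(RHS), i.e. RHS ⇒* ε)
FIRST(X) = { '*', 'f', 'num' }
FIRST(X S) = { '*', 'f', 'num' }
ε ∉ FIRST(X S), so FOLLOW(X) is not added.
PREDICT(X → X S) = { '*', 'f', 'num' }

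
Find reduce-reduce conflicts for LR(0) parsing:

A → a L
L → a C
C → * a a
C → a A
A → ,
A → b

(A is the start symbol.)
No reduce-reduce conflicts

A reduce-reduce conflict occurs when an LR(0) state has two complete items [A → α .] and [B → β .] — both call for a reduction, and with no lookahead the parser cannot choose between them.

Augment with A' → A and build the canonical LR(0) collection (I0 = CLOSURE({[A' → . A]}), then GOTO on every symbol after a dot until no new states appear). It has 13 states:
  I0: { [A → . ,], [A → . a L], [A → . b], [A' → . A] }  — shift
  I1: { [A → , .] }  — reduce
  I2: { [A' → A .] }  — accept
  I3: { [A → a . L], [L → . a C] }  — shift
  I4: { [A → b .] }  — reduce
  I5: { [A → a L .] }  — reduce
  I6: { [C → . * a a], [C → . a A], [L → a . C] }  — shift
  I7: { [C → * . a a] }  — shift
  I8: { [L → a C .] }  — reduce
  I9: { [A → . ,], [A → . a L], [A → . b], [C → a . A] }  — shift
  I10: { [C → a A .] }  — reduce
  I11: { [C → * a . a] }  — shift
  I12: { [C → * a a .] }  — reduce

No state contains more than one complete item.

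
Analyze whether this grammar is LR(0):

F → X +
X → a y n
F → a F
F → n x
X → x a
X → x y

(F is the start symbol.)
Yes, the grammar is LR(0)

A grammar is LR(0) if no state in the canonical LR(0) collection has:
  - both a shift item (dot before a terminal) and a complete item (shift-reduce conflict), or
  - two or more complete items (reduce-reduce conflict; the accept item [F' → F .] counts as a complete item here).

Augment with F' → F and build the canonical LR(0) collection (I0 = CLOSURE({[F' → . F]}), then GOTO on every symbol after a dot until no new states appear). It has 13 states:
  I0: { [F → . X +], [F → . a F], [F → . n x], [F' → . F], [X → . a y n], [X → . x a], [X → . x y] }  — shift
  I1: { [F' → F .] }  — accept
  I2: { [F → X . +] }  — shift
  I3: { [F → . X +], [F → . a F], [F → . n x], [F → a . F], [X → . a y n], [X → . x a], [X → . x y], [X → a . y n] }  — shift
  I4: { [F → n . x] }  — shift
  I5: { [X → x . a], [X → x . y] }  — shift
  I6: { [X → x a .] }  — reduce
  I7: { [X → x y .] }  — reduce
  I8: { [F → n x .] }  — reduce
  I9: { [F → a F .] }  — reduce
  I10: { [X → a y . n] }  — shift
  I11: { [X → a y n .] }  — reduce
  I12: { [F → X + .] }  — reduce

Every state is either a pure shift/goto state or contains exactly one complete item and nothing to shift — no conflicts. The grammar is LR(0).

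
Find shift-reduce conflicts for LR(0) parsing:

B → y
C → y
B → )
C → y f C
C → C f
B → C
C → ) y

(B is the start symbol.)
Augment with B' → B and build the canonical LR(0) collection (I0 = CLOSURE({[B' → . B]}), then GOTO on every symbol after a dot until no new states appear). It has 11 states:
  I0: { [B → . )], [B → . C], [B → . y], [B' → . B], [C → . ) y], [C → . C f], [C → . y f C], [C → . y] }  — shift
  I1: { [B → ) .], [C → ) . y] }  — shift, reduce
  I2: { [B' → B .] }  — accept
  I3: { [B → C .], [C → C . f] }  — shift, reduce
  I4: { [B → y .], [C → y . f C], [C → y .] }  — shift, 2 reduces
  I5: { [C → . ) y], [C → . C f], [C → . y f C], [C → . y], [C → y f . C] }  — shift
  I6: { [C → ) . y] }  — shift
  I7: { [C → C . f], [C → y f C .] }  — shift, reduce
  I8: { [C → y . f C], [C → y .] }  — shift, reduce
  I9: { [C → C f .] }  — reduce
  I10: { [C → ) y .] }  — reduce

I1 contains reduce item [B → ) .] and shift item [C → ) . y] — shift-reduce conflict.
I3 contains reduce item [B → C .] and shift item [C → C . f] — shift-reduce conflict.
I4 contains reduce items [B → y .], [C → y .] and shift item [C → y . f C] — shift-reduce conflict.
I7 contains reduce item [C → y f C .] and shift item [C → C . f] — shift-reduce conflict.
I8 contains reduce item [C → y .] and shift item [C → y . f C] — shift-reduce conflict.

Answer: Yes — I1: [B → ) .] vs [C → ) . y]; I3: [B → C .] vs [C → C . f]; I4: [B → y .] vs [C → y . f C]; I7: [C → y f C .] vs [C → C . f]; I8: [C → y .] vs [C → y . f C]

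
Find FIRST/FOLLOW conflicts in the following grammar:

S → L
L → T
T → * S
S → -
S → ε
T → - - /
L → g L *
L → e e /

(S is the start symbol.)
Nullable non-terminals: S.
FIRST sets used below: FIRST(L) = { '*', '-', 'e', 'g' }

S: nullable alternative(s) S → ε; FOLLOW(S) = { $, '*' }
  S → L: FIRST \ {ε} = { '*', '-', 'e', 'g' } — overlaps FOLLOW(S) on { '*' }: CONFLICT
  S → -: FIRST \ {ε} = { '-' } — disjoint from FOLLOW(S)
  S → ε: FIRST \ {ε} = { } — this is the only nullable alternative, skip

L, T have no nullable alternative, so no FIRST/FOLLOW check is needed there.

So the grammar has 1 FIRST/FOLLOW conflict (marked CONFLICT above).

Answer: Yes. S → L with FOLLOW(S) on { '*' }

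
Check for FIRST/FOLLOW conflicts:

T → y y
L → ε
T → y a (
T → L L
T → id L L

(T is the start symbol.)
No FIRST/FOLLOW conflicts.

Nullable non-terminals: L, T.
FIRST sets used below: FIRST(L) = { ε }
L has a nullable alternative but only one production, so nothing to check.

T: nullable alternative(s) T → L L; FOLLOW(T) = { $ }
  T → y y: FIRST \ {ε} = { 'y' } — disjoint from FOLLOW(T)
  T → y a (: FIRST \ {ε} = { 'y' } — disjoint from FOLLOW(T)
  T → L L: FIRST \ {ε} = { } — this is the only nullable alternative, skip
  T → id L L: FIRST \ {ε} = { 'id' } — disjoint from FOLLOW(T)

No FIRST/FOLLOW conflicts found.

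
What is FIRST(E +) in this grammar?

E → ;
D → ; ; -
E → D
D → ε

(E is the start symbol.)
FIRST sets of the non-terminals involved (from the grammar, by fixed-point iteration):
  FIRST(E) = { ';', ε }

To compute FIRST(E +), process the symbols left to right:
Symbol E is a non-terminal. Add FIRST(E) \ {ε} = { ';' }
E is nullable (ε ∈ FIRST(E)), continue to the next symbol.
Symbol + is a terminal. Add '+' and stop.
FIRST(E +) = { '+', ';' }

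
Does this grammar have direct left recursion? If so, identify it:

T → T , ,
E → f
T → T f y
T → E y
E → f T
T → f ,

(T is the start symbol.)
Direct left recursion occurs when N → N α for some non-terminal N (the right-hand side begins with the left-hand side itself).

T → T , ,: LEFT RECURSIVE (starts with T)
E → f: starts with f
T → T f y: LEFT RECURSIVE (starts with T)
T → E y: starts with E
E → f T: starts with f
T → f ,: starts with f

The grammar has direct left recursion on: T.

Answer: Yes, T is left-recursive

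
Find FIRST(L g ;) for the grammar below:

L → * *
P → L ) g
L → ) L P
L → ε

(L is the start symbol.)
{ ')', '*', 'g' }

FIRST sets of the non-terminals involved (from the grammar, by fixed-point iteration):
  FIRST(L) = { ')', '*', ε }

To compute FIRST(L g ;), process the symbols left to right:
Symbol L is a non-terminal. Add FIRST(L) \ {ε} = { ')', '*' }
L is nullable (ε ∈ FIRST(L)), continue to the next symbol.
Symbol g is a terminal. Add 'g' and stop.
FIRST(L g ;) = { ')', '*', 'g' }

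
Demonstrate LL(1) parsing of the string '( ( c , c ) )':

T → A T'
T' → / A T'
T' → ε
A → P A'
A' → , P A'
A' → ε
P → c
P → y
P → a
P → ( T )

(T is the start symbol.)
LL(1) parsing maintains a stack (initially the start symbol over $) and the input. At each step: if the stack top is a terminal, match it against the current input token; if it is a non-terminal N, replace it with the RHS of M[N, lookahead] (the unique production whose predict set contains the lookahead).

Stack is shown with the top on the left.

Stack                        Input            Action
----------------------------------------------------
T $                          ( ( c , c ) ) $  output T → A T'
A T' $                       ( ( c , c ) ) $  output A → P A'
P A' T' $                    ( ( c , c ) ) $  output P → ( T )
( T ) A' T' $                ( ( c , c ) ) $  match '('
T ) A' T' $                  ( c , c ) ) $    output T → A T'
A T' ) A' T' $               ( c , c ) ) $    output A → P A'
P A' T' ) A' T' $            ( c , c ) ) $    output P → ( T )
( T ) A' T' ) A' T' $        ( c , c ) ) $    match '('
T ) A' T' ) A' T' $          c , c ) ) $      output T → A T'
A T' ) A' T' ) A' T' $       c , c ) ) $      output A → P A'
P A' T' ) A' T' ) A' T' $    c , c ) ) $      output P → c
c A' T' ) A' T' ) A' T' $    c , c ) ) $      match 'c'
A' T' ) A' T' ) A' T' $      , c ) ) $        output A' → , P A'
, P A' T' ) A' T' ) A' T' $  , c ) ) $        match ','
P A' T' ) A' T' ) A' T' $    c ) ) $          output P → c
c A' T' ) A' T' ) A' T' $    c ) ) $          match 'c'
A' T' ) A' T' ) A' T' $      ) ) $            output A' → ε
T' ) A' T' ) A' T' $         ) ) $            output T' → ε
) A' T' ) A' T' $            ) ) $            match ')'
A' T' ) A' T' $              ) $              output A' → ε
T' ) A' T' $                 ) $              output T' → ε
) A' T' $                    ) $              match ')'
A' T' $                      $                output A' → ε
T' $                         $                output T' → ε
$                            $                accept

The string is accepted.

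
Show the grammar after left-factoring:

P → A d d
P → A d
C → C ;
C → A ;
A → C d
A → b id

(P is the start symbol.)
Left-factoring transforms A → αβ₁ | αβ₂ into A → αA' and A' → β₁ | β₂
(α is the longest common prefix among the alternatives). Repeat until
no nonterminal has two alternatives with a common prefix.

Round 1: P has alternatives sharing prefix 'A d'. Introduce P': P → A d P'
  Add: P' → d
  Add: P' → ε

No remaining common prefixes — done.

Resulting grammar:
P → A d P'
P' → d
P' → ε
C → C ;
C → A ;
A → C d
A → b id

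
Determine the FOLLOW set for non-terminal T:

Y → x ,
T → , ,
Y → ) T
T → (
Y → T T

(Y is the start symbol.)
{ $, '(', ',' }

In Y → ) T: T is at the end, add FOLLOW(Y)
In Y → T T: T is followed by T, add FIRST(T) \ {ε} = { '(', ',' }
In Y → T T: T is at the end, add FOLLOW(Y)

The FOLLOW sets referred to above (computed the same way, to a fixed point):
  FOLLOW(Y) = { $ }

Taking the union: FOLLOW(T) = { $, '(', ',' }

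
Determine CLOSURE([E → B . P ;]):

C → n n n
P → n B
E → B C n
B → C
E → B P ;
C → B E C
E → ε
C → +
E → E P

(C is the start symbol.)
{ [E → B . P ;], [P → . n B] }

To compute CLOSURE, for each item [A → α.Bβ] where B is a non-terminal, add [B → .γ] for all productions B → γ; repeat for the newly added items until nothing changes.

Start with: [E → B . P ;]
  [E → B . P ;] has the dot before P: add [P → . n B]
No further items can be added.

CLOSURE = { [E → B . P ;], [P → . n B] }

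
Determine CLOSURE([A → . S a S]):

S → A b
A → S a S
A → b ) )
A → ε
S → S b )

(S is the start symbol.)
{ [A → . S a S], [A → . b ) )], [A → .], [S → . A b], [S → . S b )] }

Start with: [A → . S a S]
  [A → . S a S] has the dot before S: add [S → . A b], [S → . S b )]
  [S → . A b] has the dot before A: add [A → . b ) )], [A → .]
No further items can be added.

CLOSURE = { [A → . S a S], [A → . b ) )], [A → .], [S → . A b], [S → . S b )] }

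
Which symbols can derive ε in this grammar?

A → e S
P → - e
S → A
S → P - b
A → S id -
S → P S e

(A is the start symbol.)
There are no ε-productions, so no non-terminal can derive ε.
No non-terminals are nullable.

Answer: None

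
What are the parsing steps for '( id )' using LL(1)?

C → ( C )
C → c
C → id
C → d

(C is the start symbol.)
LL(1) parsing maintains a stack (initially the start symbol over $) and the input. At each step: if the stack top is a terminal, match it against the current input token; if it is a non-terminal N, replace it with the RHS of M[N, lookahead] (the unique production whose predict set contains the lookahead).

Stack is shown with the top on the left.

Stack    Input     Action
-------------------------
C $      ( id ) $  output C → ( C )
( C ) $  ( id ) $  match '('
C ) $    id ) $    output C → id
id ) $   id ) $    match 'id'
) $      ) $       match ')'
$        $         accept

The string is accepted.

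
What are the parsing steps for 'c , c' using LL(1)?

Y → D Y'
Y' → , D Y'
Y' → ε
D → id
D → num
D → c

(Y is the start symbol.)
Stack is shown with the top on the left.

Stack     Input    Action
-------------------------
Y $       c , c $  output Y → D Y'
D Y' $    c , c $  output D → c
c Y' $    c , c $  match 'c'
Y' $      , c $    output Y' → , D Y'
, D Y' $  , c $    match ','
D Y' $    c $      output D → c
c Y' $    c $      match 'c'
Y' $      $        output Y' → ε
$         $        accept

The string is accepted.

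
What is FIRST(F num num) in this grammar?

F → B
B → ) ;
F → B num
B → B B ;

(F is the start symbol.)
FIRST sets of the non-terminals involved (from the grammar, by fixed-point iteration):
  FIRST(F) = { ')' }

To compute FIRST(F num num), process the symbols left to right:
Symbol F is a non-terminal. Add FIRST(F) \ {ε} = { ')' }
F is not nullable (ε ∉ FIRST(F)), so stop here.
FIRST(F num num) = { ')' }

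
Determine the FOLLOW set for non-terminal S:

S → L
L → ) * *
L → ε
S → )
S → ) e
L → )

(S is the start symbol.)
To compute FOLLOW(S), find every occurrence of S on a right-hand side N → α S β: add FIRST(β) \ {ε}, and if β is empty or nullable also add FOLLOW(N). Iterate to a fixed point.

S is the start symbol, so $ ∈ FOLLOW(S).
S does not occur on any right-hand side.

Taking the union: FOLLOW(S) = { $ }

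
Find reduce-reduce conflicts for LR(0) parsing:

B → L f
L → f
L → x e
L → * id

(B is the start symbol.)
A reduce-reduce conflict occurs when an LR(0) state has two complete items [A → α .] and [B → β .] — both call for a reduction, and with no lookahead the parser cannot choose between them.

Augment with B' → B and build the canonical LR(0) collection (I0 = CLOSURE({[B' → . B]}), then GOTO on every symbol after a dot until no new states appear). It has 9 states:
  I0: { [B → . L f], [B' → . B], [L → . * id], [L → . f], [L → . x e] }  — shift
  I1: { [L → * . id] }  — shift
  I2: { [B' → B .] }  — accept
  I3: { [B → L . f] }  — shift
  I4: { [L → f .] }  — reduce
  I5: { [L → x . e] }  — shift
  I6: { [L → x e .] }  — reduce
  I7: { [B → L f .] }  — reduce
  I8: { [L → * id .] }  — reduce

No state contains more than one complete item.

Answer: No reduce-reduce conflicts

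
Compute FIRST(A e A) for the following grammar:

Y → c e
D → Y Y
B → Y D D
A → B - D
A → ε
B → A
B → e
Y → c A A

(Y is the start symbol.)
{ '-', 'c', 'e' }

FIRST sets of the non-terminals involved (from the grammar, by fixed-point iteration):
  FIRST(A) = { '-', 'c', 'e', ε }

To compute FIRST(A e A), process the symbols left to right:
Symbol A is a non-terminal. Add FIRST(A) \ {ε} = { '-', 'c', 'e' }
A is nullable (ε ∈ FIRST(A)), continue to the next symbol.
Symbol e is a terminal. Add 'e' and stop.
FIRST(A e A) = { '-', 'c', 'e' }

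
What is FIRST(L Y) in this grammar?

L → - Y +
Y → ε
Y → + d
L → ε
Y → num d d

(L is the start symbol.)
FIRST sets of the non-terminals involved (from the grammar, by fixed-point iteration):
  FIRST(L) = { '-', ε }
  FIRST(Y) = { '+', 'num', ε }

To compute FIRST(L Y), process the symbols left to right:
Symbol L is a non-terminal. Add FIRST(L) \ {ε} = { '-' }
L is nullable (ε ∈ FIRST(L)), continue to the next symbol.
Symbol Y is a non-terminal. Add FIRST(Y) \ {ε} = { '+', 'num' }
Y is nullable (ε ∈ FIRST(Y)), continue to the next symbol.
All symbols are nullable, so ε is in the result.
FIRST(L Y) = { '+', '-', 'num', ε }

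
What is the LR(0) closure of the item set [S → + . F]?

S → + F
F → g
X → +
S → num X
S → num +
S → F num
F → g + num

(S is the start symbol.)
{ [F → . g + num], [F → . g], [S → + . F] }

To compute CLOSURE, for each item [A → α.Bβ] where B is a non-terminal, add [B → .γ] for all productions B → γ; repeat for the newly added items until nothing changes.

Start with: [S → + . F]
  [S → + . F] has the dot before F: add [F → . g], [F → . g + num]
No further items can be added.

CLOSURE = { [F → . g + num], [F → . g], [S → + . F] }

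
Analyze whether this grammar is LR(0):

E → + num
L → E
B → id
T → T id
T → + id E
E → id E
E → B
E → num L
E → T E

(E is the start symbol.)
No. Shift-reduce conflict between [B → id .] and [B → . id]

Augment with E' → E and build the canonical LR(0) collection (I0 = CLOSURE({[E' → . E]}), then GOTO on every symbol after a dot until no new states appear). It has 15 states:
  I0: { [B → . id], [E → . + num], [E → . B], [E → . T E], [E → . id E], [E → . num L], [E' → . E], [T → . + id E], [T → . T id] }  — shift
  I1: { [E → + . num], [T → + . id E] }  — shift
  I2: { [E → B .] }  — reduce
  I3: { [E' → E .] }  — accept
  I4: { [B → . id], [E → . + num], [E → . B], [E → . T E], [E → . id E], [E → . num L], [E → T . E], [T → . + id E], [T → . T id], [T → T . id] }  — shift
  I5: { [B → . id], [B → id .], [E → . + num], [E → . B], [E → . T E], [E → . id E], [E → . num L], [E → id . E], [T → . + id E], [T → . T id] }  — shift, reduce
  I6: { [B → . id], [E → . + num], [E → . B], [E → . T E], [E → . id E], [E → . num L], [E → num . L], [L → . E], [T → . + id E], [T → . T id] }  — shift
  I7: { [L → E .] }  — reduce
  I8: { [E → num L .] }  — reduce
  I9: { [E → id E .] }  — reduce
  I10: { [E → T E .] }  — reduce
  I11: { [B → . id], [B → id .], [E → . + num], [E → . B], [E → . T E], [E → . id E], [E → . num L], [E → id . E], [T → . + id E], [T → . T id], [T → T id .] }  — shift, 2 reduces
  I12: { [B → . id], [E → . + num], [E → . B], [E → . T E], [E → . id E], [E → . num L], [T → + id . E], [T → . + id E], [T → . T id] }  — shift
  I13: { [E → + num .] }  — reduce
  I14: { [T → + id E .] }  — reduce

Conflict in state I5:
  Shift-reduce conflict between [B → id .] and [B → . id]
So the grammar is NOT LR(0).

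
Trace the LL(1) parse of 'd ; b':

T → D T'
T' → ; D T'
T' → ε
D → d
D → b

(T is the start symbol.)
LL(1) parsing maintains a stack (initially the start symbol over $) and the input. At each step: if the stack top is a terminal, match it against the current input token; if it is a non-terminal N, replace it with the RHS of M[N, lookahead] (the unique production whose predict set contains the lookahead).

Stack is shown with the top on the left.

Stack     Input    Action
-------------------------
T $       d ; b $  output T → D T'
D T' $    d ; b $  output D → d
d T' $    d ; b $  match 'd'
T' $      ; b $    output T' → ; D T'
; D T' $  ; b $    match ';'
D T' $    b $      output D → b
b T' $    b $      match 'b'
T' $      $        output T' → ε
$         $        accept

The string is accepted.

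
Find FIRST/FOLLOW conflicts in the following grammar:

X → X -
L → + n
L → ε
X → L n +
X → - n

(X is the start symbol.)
A FIRST/FOLLOW conflict occurs when a non-terminal N has a nullable alternative N → β (β ⇒* ε) and another alternative N → α with FIRST(α) ∩ FOLLOW(N) ≠ ∅: on such a lookahead the parser cannot decide between expanding α and letting N vanish via β.

Nullable non-terminals: L.

L: nullable alternative(s) L → ε; FOLLOW(L) = { 'n' }
  L → + n: FIRST \ {ε} = { '+' } — disjoint from FOLLOW(L)
  L → ε: FIRST \ {ε} = { } — this is the only nullable alternative, skip

X has no nullable alternative, so no FIRST/FOLLOW check is needed there.

No FIRST/FOLLOW conflicts found.

Answer: No FIRST/FOLLOW conflicts.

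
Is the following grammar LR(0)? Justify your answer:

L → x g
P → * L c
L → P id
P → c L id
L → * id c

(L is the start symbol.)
Yes, the grammar is LR(0)

A grammar is LR(0) if no state in the canonical LR(0) collection has:
  - both a shift item (dot before a terminal) and a complete item (shift-reduce conflict), or
  - two or more complete items (reduce-reduce conflict; the accept item [L' → L .] counts as a complete item here).

Augment with L' → L and build the canonical LR(0) collection (I0 = CLOSURE({[L' → . L]}), then GOTO on every symbol after a dot until no new states appear). It has 14 states:
  I0: { [L → . * id c], [L → . P id], [L → . x g], [L' → . L], [P → . * L c], [P → . c L id] }  — shift
  I1: { [L → * . id c], [L → . * id c], [L → . P id], [L → . x g], [P → * . L c], [P → . * L c], [P → . c L id] }  — shift
  I2: { [L' → L .] }  — accept
  I3: { [L → P . id] }  — shift
  I4: { [L → . * id c], [L → . P id], [L → . x g], [P → . * L c], [P → . c L id], [P → c . L id] }  — shift
  I5: { [L → x . g] }  — shift
  I6: { [L → x g .] }  — reduce
  I7: { [P → c L . id] }  — shift
  I8: { [P → c L id .] }  — reduce
  I9: { [L → P id .] }  — reduce
  I10: { [P → * L . c] }  — shift
  I11: { [L → * id . c] }  — shift
  I12: { [L → * id c .] }  — reduce
  I13: { [P → * L c .] }  — reduce

Every state is either a pure shift/goto state or contains exactly one complete item and nothing to shift — no conflicts. The grammar is LR(0).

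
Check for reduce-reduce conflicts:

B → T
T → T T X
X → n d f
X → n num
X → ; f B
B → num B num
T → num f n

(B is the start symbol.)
No reduce-reduce conflicts

Augment with B' → B and build the canonical LR(0) collection (I0 = CLOSURE({[B' → . B]}), then GOTO on every symbol after a dot until no new states appear). It has 18 states:
  I0: { [B → . T], [B → . num B num], [B' → . B], [T → . T T X], [T → . num f n] }  — shift
  I1: { [B' → B .] }  — accept
  I2: { [B → T .], [T → . T T X], [T → . num f n], [T → T . T X] }  — shift, reduce
  I3: { [B → . T], [B → . num B num], [B → num . B num], [T → . T T X], [T → . num f n], [T → num . f n] }  — shift
  I4: { [B → num B . num] }  — shift
  I5: { [T → num f . n] }  — shift
  I6: { [T → num f n .] }  — reduce
  I7: { [B → num B num .] }  — reduce
  I8: { [T → . T T X], [T → . num f n], [T → T . T X], [T → T T . X], [X → . ; f B], [X → . n d f], [X → . n num] }  — shift
  I9: { [T → num . f n] }  — shift
  I10: { [X → ; . f B] }  — shift
  I11: { [T → T T X .] }  — reduce
  I12: { [X → n . d f], [X → n . num] }  — shift
  I13: { [X → n d . f] }  — shift
  I14: { [X → n num .] }  — reduce
  I15: { [X → n d f .] }  — reduce
  I16: { [B → . T], [B → . num B num], [T → . T T X], [T → . num f n], [X → ; f . B] }  — shift
  I17: { [X → ; f B .] }  — reduce

No state contains more than one complete item.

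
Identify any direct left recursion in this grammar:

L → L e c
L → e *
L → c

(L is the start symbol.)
Direct left recursion occurs when N → N α for some non-terminal N (the right-hand side begins with the left-hand side itself).

L → L e c: LEFT RECURSIVE (starts with L)
L → e *: starts with e
L → c: starts with c

The grammar has direct left recursion on: L.

Answer: Yes, L is left-recursive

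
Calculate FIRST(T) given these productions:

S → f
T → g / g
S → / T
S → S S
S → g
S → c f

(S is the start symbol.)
From T → g / g:
  - g is a terminal: add 'g' and stop

Collecting: FIRST(T) = { 'g' }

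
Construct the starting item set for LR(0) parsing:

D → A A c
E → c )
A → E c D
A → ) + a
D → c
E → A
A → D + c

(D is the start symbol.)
First, augment the grammar with D' → D
I₀ = CLOSURE({ [D' → . D] }):
  [D' → . D] has the dot before D: add [D → . A A c], [D → . c]
  [D → . A A c] has the dot before A: add [A → . E c D], [A → . ) + a], [A → . D + c]
  [A → . E c D] has the dot before E: add [E → . c )], [E → . A]
No further items can be added.

I₀ = { [A → . ) + a], [A → . D + c], [A → . E c D], [D → . A A c], [D → . c], [D' → . D], [E → . A], [E → . c )] }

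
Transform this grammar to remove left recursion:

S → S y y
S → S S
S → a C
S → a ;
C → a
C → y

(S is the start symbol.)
S → a C S'
S → a ; S'
S' → y y S'
S' → S S'
S' → ε
C → a
C → y

S is directly left-recursive. The standard transformation for
  A → A α₁ | ... | A α_m | β₁ | ... | β_n
is
  A  → β₁ A' | ... | β_n A'
  A' → α₁ A' | ... | α_m A' | ε

S → a C becomes S → a C S'
S → a ; becomes S → a ; S'
S → S y y becomes S' → y y S'
S → S S becomes S' → S S'
Add S' → ε

Productions for other non-terminals are unchanged:
  C → a
  C → y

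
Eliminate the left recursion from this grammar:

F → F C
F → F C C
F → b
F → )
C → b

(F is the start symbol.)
F → b F'
F → ) F'
F' → C F'
F' → C C F'
F' → ε
C → b

F is directly left-recursive. The standard transformation for
  A → A α₁ | ... | A α_m | β₁ | ... | β_n
is
  A  → β₁ A' | ... | β_n A'
  A' → α₁ A' | ... | α_m A' | ε

F → b becomes F → b F'
F → ) becomes F → ) F'
F → F C becomes F' → C F'
F → F C C becomes F' → C C F'
Add F' → ε

Productions for other non-terminals are unchanged:
  C → b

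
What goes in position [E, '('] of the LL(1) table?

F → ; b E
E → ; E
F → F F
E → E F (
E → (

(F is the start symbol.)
E → E F (, E → (

To find M[E, '('], we find productions for E where '(' is in the predict set (PREDICT(N → α) = (FIRST(α) \ {ε}) ∪ (FOLLOW(N) if α ⇒* ε)).

Relevant sets:
  FIRST(E) = { '(', ';' }

E → ; E: PREDICT = { ';' }
E → E F (: PREDICT = { '(', ';' }
  '(' is in predict set, so this production goes in M[E, '(']
E → (: PREDICT = { '(' }
  '(' is in predict set, so this production goes in M[E, '(']

M[E, '('] = E → E F (, E → (  (a multiply-defined cell — the grammar is not LL(1))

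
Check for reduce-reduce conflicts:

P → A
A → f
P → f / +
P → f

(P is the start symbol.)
Augment with P' → P and build the canonical LR(0) collection (I0 = CLOSURE({[P' → . P]}), then GOTO on every symbol after a dot until no new states appear). It has 6 states:
  I0: { [A → . f], [P → . A], [P → . f / +], [P → . f], [P' → . P] }  — shift
  I1: { [P → A .] }  — reduce
  I2: { [P' → P .] }  — accept
  I3: { [A → f .], [P → f . / +], [P → f .] }  — shift, 2 reduces
  I4: { [P → f / . +] }  — shift
  I5: { [P → f / + .] }  — reduce

I3 contains complete items [A → f .], [P → f .] — reduce-reduce conflict.

Answer: Yes — I3: [A → f .] vs [P → f .]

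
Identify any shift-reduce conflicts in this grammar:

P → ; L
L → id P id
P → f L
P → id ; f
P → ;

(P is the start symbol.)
A shift-reduce conflict occurs when an LR(0) state has both:
  - a complete (reduce) item [A → α .] (dot at the end), and
  - a shift item [B → β . c γ] (dot before a terminal).

Augment with P' → P and build the canonical LR(0) collection (I0 = CLOSURE({[P' → . P]}), then GOTO on every symbol after a dot until no new states appear). It has 12 states:
  I0: { [P → . ; L], [P → . ;], [P → . f L], [P → . id ; f], [P' → . P] }  — shift
  I1: { [L → . id P id], [P → ; . L], [P → ; .] }  — shift, reduce
  I2: { [P' → P .] }  — accept
  I3: { [L → . id P id], [P → f . L] }  — shift
  I4: { [P → id . ; f] }  — shift
  I5: { [P → id ; . f] }  — shift
  I6: { [P → id ; f .] }  — reduce
  I7: { [P → f L .] }  — reduce
  I8: { [L → id . P id], [P → . ; L], [P → . ;], [P → . f L], [P → . id ; f] }  — shift
  I9: { [L → id P . id] }  — shift
  I10: { [L → id P id .] }  — reduce
  I11: { [P → ; L .] }  — reduce

I1 contains reduce item [P → ; .] and shift item [L → . id P id] — shift-reduce conflict.

Answer: Yes — I1: [P → ; .] vs [L → . id P id]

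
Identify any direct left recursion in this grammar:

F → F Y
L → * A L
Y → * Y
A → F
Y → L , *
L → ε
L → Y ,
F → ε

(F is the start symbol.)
Yes, F is left-recursive

Direct left recursion occurs when N → N α for some non-terminal N (the right-hand side begins with the left-hand side itself).

F → F Y: LEFT RECURSIVE (starts with F)
L → * A L: starts with '*'
Y → * Y: starts with '*'
A → F: starts with F
Y → L , *: starts with L
L → ε: starts with ε
L → Y ,: starts with Y
F → ε: starts with ε

The grammar has direct left recursion on: F.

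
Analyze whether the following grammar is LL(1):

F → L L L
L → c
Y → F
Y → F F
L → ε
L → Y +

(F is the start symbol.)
A grammar is LL(1) if for each non-terminal N with multiple productions, the predict sets of those productions are pairwise disjoint, where PREDICT(N → α) = (FIRST(α) \ {ε}) ∪ (FOLLOW(N) if α ⇒* ε).

Relevant sets:
  FIRST(Y) = { '+', 'c', ε }
  FIRST(F) = { '+', 'c', ε }
  FOLLOW(L) = { $, '+', 'c' }
  FOLLOW(Y) = { '+' }

For L:
  PREDICT(L → c) = { 'c' }
  PREDICT(L → ε) = { $, '+', 'c' }
  PREDICT(L → Y '+') = { '+', 'c' }
For Y:
  PREDICT(Y → F) = { '+', 'c' }
  PREDICT(Y → F F) = { '+', 'c' }
F has a single production, so nothing to check there.

Conflict found: Predict set conflict for L: { 'c' }
The grammar is NOT LL(1).

Answer: No. Predict set conflict for L: { 'c' }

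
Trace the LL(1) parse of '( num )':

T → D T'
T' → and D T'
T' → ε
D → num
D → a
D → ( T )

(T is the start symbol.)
LL(1) parsing maintains a stack (initially the start symbol over $) and the input. At each step: if the stack top is a terminal, match it against the current input token; if it is a non-terminal N, replace it with the RHS of M[N, lookahead] (the unique production whose predict set contains the lookahead).

Stack is shown with the top on the left.

Stack          Input      Action
--------------------------------
T $            ( num ) $  output T → D T'
D T' $         ( num ) $  output D → ( T )
( T ) T' $     ( num ) $  match '('
T ) T' $       num ) $    output T → D T'
D T' ) T' $    num ) $    output D → num
num T' ) T' $  num ) $    match 'num'
T' ) T' $      ) $        output T' → ε
) T' $         ) $        match ')'
T' $           $          output T' → ε
$              $          accept

The string is accepted.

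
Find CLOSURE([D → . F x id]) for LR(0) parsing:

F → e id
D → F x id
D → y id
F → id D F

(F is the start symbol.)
{ [D → . F x id], [F → . e id], [F → . id D F] }

To compute CLOSURE, for each item [A → α.Bβ] where B is a non-terminal, add [B → .γ] for all productions B → γ; repeat for the newly added items until nothing changes.

Start with: [D → . F x id]
  [D → . F x id] has the dot before F: add [F → . e id], [F → . id D F]
No further items can be added.

CLOSURE = { [D → . F x id], [F → . e id], [F → . id D F] }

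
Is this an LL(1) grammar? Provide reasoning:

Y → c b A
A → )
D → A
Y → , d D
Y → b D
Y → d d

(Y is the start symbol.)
A grammar is LL(1) if for each non-terminal N with multiple productions, the predict sets of those productions are pairwise disjoint, where PREDICT(N → α) = (FIRST(α) \ {ε}) ∪ (FOLLOW(N) if α ⇒* ε).

For Y:
  PREDICT(Y → c b A) = { 'c' }
  PREDICT(Y → ',' d D) = { ',' }
  PREDICT(Y → b D) = { 'b' }
  PREDICT(Y → d d) = { 'd' }
A, D have a single production, so nothing to check there.

All predict sets are disjoint. The grammar IS LL(1).

Answer: Yes, the grammar is LL(1).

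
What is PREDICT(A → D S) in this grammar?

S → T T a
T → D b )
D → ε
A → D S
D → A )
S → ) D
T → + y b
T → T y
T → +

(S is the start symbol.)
{ ')', '+', 'b' }

PREDICT(A → D S) = (FIRST(RHS) \ {ε}) ∪ (FOLLOW(A) if ε ∈ FIRST(RHS), i.e. RHS ⇒* ε)
FIRST(D) = { ')', '+', 'b', ε }
FIRST(S) = { ')', '+', 'b' }
FIRST(D S) = { ')', '+', 'b' }
ε ∉ FIRST(D S), so FOLLOW(A) is not added.
PREDICT(A → D S) = { ')', '+', 'b' }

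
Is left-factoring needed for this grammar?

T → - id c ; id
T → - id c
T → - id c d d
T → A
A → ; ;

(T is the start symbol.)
Left-factoring is needed when two productions for the same non-terminal
share a common prefix on the right-hand side.

Productions for T:
  T → - id c ; id
  T → - id c
  T → - id c d d
  T → A

Found common prefix '- id c' in productions for T

Answer: Yes, T has productions with common prefix '- id c'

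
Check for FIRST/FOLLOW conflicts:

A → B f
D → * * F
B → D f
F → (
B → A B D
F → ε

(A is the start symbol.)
A FIRST/FOLLOW conflict occurs when a non-terminal N has a nullable alternative N → β (β ⇒* ε) and another alternative N → α with FIRST(α) ∩ FOLLOW(N) ≠ ∅: on such a lookahead the parser cannot decide between expanding α and letting N vanish via β.

Nullable non-terminals: F.

F: nullable alternative(s) F → ε; FOLLOW(F) = { '*', 'f' }
  F → (: FIRST \ {ε} = { '(' } — disjoint from FOLLOW(F)
  F → ε: FIRST \ {ε} = { } — this is the only nullable alternative, skip

A, B, D have no nullable alternative, so no FIRST/FOLLOW check is needed there.

No FIRST/FOLLOW conflicts found.

Answer: No FIRST/FOLLOW conflicts.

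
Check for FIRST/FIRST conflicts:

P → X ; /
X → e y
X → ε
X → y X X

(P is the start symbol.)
No FIRST/FIRST conflicts.

A FIRST/FIRST conflict occurs when two productions N → α and N → β for the same non-terminal have FIRST(α) ∩ FIRST(β) ≠ ∅ (with ε ∈ FIRST of a nullable right-hand side, so two nullable alternatives also conflict).

Productions for X:
  X → e y: FIRST = { 'e' }
  X → ε: FIRST = { ε }
  X → y X X: FIRST = { 'y' }
P has only one production, so no FIRST/FIRST conflict is possible there.

All alternatives of each non-terminal have pairwise disjoint FIRST sets.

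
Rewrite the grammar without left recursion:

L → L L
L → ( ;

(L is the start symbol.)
L is directly left-recursive. The standard transformation for
  A → A α₁ | ... | A α_m | β₁ | ... | β_n
is
  A  → β₁ A' | ... | β_n A'
  A' → α₁ A' | ... | α_m A' | ε

L → ( ; becomes L → ( ; L'
L → L L becomes L' → L L'
Add L' → ε

Resulting grammar:
L → ( ; L'
L' → L L'
L' → ε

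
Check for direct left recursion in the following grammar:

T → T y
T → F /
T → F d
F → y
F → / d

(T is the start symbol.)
Yes, T is left-recursive

Direct left recursion occurs when N → N α for some non-terminal N (the right-hand side begins with the left-hand side itself).

T → T y: LEFT RECURSIVE (starts with T)
T → F /: starts with F
T → F d: starts with F
F → y: starts with y
F → / d: starts with '/'

The grammar has direct left recursion on: T.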